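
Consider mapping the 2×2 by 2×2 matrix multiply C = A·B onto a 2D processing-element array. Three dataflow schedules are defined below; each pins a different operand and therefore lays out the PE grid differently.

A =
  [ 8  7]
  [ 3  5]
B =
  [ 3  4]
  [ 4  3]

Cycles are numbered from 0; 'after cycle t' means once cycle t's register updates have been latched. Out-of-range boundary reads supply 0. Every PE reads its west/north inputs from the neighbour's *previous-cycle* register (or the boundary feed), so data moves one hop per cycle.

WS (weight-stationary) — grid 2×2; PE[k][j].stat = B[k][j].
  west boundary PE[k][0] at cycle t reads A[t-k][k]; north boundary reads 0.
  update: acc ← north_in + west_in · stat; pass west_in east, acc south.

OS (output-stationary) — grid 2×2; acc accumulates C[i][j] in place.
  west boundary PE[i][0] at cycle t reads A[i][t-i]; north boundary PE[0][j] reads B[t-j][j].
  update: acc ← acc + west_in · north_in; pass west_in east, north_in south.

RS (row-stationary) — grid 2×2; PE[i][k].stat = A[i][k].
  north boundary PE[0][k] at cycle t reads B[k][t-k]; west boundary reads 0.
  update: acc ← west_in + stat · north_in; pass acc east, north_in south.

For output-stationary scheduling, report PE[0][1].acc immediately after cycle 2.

OS (2×2). Following PE[0][1] plus its west/north inputs:
  step 0 · PE0,0: acc=24; fwd→8 fwd↓3
  step 0 · PE0,1: acc=0; fwd→0 fwd↓0
  step 1 · PE0,0: acc=52; fwd→7 fwd↓4
  step 1 · PE0,1: acc=32; fwd→8 fwd↓4
  step 2 · PE0,0: acc=52; fwd→0 fwd↓0
  step 2 · PE0,1: acc=53; fwd→7 fwd↓3

PE[0][1].acc = 53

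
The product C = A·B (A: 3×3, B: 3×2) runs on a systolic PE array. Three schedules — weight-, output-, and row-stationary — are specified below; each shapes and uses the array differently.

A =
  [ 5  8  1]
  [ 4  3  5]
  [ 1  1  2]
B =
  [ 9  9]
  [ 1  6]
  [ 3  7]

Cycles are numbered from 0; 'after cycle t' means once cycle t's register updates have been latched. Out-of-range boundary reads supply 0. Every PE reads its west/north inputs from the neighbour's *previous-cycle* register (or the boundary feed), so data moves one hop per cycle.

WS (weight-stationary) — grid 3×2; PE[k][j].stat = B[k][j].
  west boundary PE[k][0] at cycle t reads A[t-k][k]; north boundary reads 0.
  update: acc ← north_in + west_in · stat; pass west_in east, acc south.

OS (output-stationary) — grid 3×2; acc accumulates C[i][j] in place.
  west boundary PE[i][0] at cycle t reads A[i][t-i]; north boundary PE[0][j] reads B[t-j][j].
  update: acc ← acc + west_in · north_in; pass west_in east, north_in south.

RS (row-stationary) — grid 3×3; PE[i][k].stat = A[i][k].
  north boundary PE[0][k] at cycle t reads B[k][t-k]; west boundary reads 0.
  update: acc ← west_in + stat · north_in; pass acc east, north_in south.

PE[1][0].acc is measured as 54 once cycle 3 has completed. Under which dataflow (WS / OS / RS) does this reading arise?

dataflow = OS

WS (3×2 grid), PE[1][0]:
  c0 r1c0: 0 / 0 / 0
  c1 r1c0: 53 / 8 / 53
  c2 r1c0: 39 / 3 / 39
  c3 r1c0: 10 / 1 / 10
OS (3×2 grid), PE[1][0]:
  c0 r1c0: 0 / 0 / 0
  c1 r1c0: 36 / 4 / 9
  c2 r1c0: 39 / 3 / 1
  c3 r1c0: 54 / 5 / 3
RS (3×3 grid), PE[1][0]:
  c0 r1c0: 0 / 0 / 0
  c1 r1c0: 36 / 36 / 9
  c2 r1c0: 36 / 36 / 9
  c3 r1c0: 0 / 0 / 0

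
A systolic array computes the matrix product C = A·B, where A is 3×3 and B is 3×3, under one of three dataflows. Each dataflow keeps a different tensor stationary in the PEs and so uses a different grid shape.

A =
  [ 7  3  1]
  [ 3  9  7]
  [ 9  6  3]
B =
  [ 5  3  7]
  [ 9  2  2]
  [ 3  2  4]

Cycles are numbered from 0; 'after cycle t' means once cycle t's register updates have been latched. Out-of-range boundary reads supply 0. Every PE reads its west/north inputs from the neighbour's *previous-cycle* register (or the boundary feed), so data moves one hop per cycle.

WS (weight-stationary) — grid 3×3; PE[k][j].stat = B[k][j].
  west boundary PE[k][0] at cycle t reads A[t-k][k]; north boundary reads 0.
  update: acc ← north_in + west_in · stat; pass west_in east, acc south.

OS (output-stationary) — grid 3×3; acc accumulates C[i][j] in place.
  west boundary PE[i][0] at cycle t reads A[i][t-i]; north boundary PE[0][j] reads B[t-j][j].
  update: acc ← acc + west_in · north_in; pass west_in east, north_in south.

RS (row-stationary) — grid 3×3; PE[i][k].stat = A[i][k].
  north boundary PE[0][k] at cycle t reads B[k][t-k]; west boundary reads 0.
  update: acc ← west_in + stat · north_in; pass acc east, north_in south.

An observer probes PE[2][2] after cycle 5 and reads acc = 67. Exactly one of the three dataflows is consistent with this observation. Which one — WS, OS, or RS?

dataflow = WS

WS [3×3] PE[2][2] across cycles:
  after 0 — PE[2][2] acc=0, pass-E 0, pass-S 0
  after 1 — PE[2][2] acc=0, pass-E 0, pass-S 0
  after 2 — PE[2][2] acc=0, pass-E 0, pass-S 0
  after 3 — PE[2][2] acc=0, pass-E 0, pass-S 0
  after 4 — PE[2][2] acc=59, pass-E 1, pass-S 59
  after 5 — PE[2][2] acc=67, pass-E 7, pass-S 67
OS [3×3] PE[2][2] across cycles:
  after 0 — PE[2][2] acc=0, pass-E 0, pass-S 0
  after 1 — PE[2][2] acc=0, pass-E 0, pass-S 0
  after 2 — PE[2][2] acc=0, pass-E 0, pass-S 0
  after 3 — PE[2][2] acc=0, pass-E 0, pass-S 0
  after 4 — PE[2][2] acc=63, pass-E 9, pass-S 7
  after 5 — PE[2][2] acc=75, pass-E 6, pass-S 2
RS [3×3] PE[2][2] across cycles:
  after 0 — PE[2][2] acc=0, pass-E 0, pass-S 0
  after 1 — PE[2][2] acc=0, pass-E 0, pass-S 0
  after 2 — PE[2][2] acc=0, pass-E 0, pass-S 0
  after 3 — PE[2][2] acc=0, pass-E 0, pass-S 0
  after 4 — PE[2][2] acc=108, pass-E 108, pass-S 3
  after 5 — PE[2][2] acc=45, pass-E 45, pass-S 2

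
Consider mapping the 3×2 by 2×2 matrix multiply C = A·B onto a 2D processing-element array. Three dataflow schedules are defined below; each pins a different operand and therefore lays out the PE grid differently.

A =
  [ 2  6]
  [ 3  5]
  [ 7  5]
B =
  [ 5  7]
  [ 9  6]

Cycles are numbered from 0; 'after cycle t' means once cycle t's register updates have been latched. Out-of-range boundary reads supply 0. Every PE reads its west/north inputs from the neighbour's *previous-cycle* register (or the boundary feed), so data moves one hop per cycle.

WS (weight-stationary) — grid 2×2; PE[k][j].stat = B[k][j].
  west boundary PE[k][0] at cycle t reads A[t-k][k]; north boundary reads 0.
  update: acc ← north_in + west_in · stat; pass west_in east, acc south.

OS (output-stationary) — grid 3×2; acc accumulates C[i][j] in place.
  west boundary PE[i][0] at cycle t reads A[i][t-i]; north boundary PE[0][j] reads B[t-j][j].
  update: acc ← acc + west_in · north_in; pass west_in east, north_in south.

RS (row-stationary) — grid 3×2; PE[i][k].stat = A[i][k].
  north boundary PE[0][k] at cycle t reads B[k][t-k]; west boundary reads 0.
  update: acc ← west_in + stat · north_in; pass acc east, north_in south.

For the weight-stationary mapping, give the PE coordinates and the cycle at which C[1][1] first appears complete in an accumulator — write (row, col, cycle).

Under WS, C[1][1] lands at PE[1][1]:
  after 0 — PE[1][1] acc=0, pass-E 0, pass-S 0
  after 1 — PE[1][1] acc=0, pass-E 0, pass-S 0
  after 2 — PE[1][1] acc=50, pass-E 6, pass-S 50
  after 3 — PE[1][1] acc=51, pass-E 5, pass-S 51

(row, col, cycle) = (1, 1, 3)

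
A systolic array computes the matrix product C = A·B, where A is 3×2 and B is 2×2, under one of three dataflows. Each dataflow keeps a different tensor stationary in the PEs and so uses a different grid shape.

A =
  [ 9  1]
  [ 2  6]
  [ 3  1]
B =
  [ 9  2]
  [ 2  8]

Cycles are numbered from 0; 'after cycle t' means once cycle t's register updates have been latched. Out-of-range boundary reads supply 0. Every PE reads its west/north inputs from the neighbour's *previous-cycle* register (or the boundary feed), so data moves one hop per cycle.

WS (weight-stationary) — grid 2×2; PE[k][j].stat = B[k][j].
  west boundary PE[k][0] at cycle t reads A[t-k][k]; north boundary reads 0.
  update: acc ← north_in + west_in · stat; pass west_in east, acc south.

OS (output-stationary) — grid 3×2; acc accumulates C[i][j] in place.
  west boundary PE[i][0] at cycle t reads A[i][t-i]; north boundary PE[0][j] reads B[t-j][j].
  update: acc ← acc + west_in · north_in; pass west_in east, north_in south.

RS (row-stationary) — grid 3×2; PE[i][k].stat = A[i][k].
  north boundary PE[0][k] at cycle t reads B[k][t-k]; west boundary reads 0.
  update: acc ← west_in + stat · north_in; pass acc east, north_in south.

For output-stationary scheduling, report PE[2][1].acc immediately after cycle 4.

PE[2][1].acc = 14

Tracing OS — 3×2 array, target PE[2][1]:
  0: (1,1).acc=0  regs=<0,0>
  0: (2,0).acc=0  regs=<0,0>
  0: (2,1).acc=0  regs=<0,0>
  1: (1,1).acc=0  regs=<0,0>
  1: (2,0).acc=0  regs=<0,0>
  1: (2,1).acc=0  regs=<0,0>
  2: (1,1).acc=4  regs=<2,2>
  2: (2,0).acc=27  regs=<3,9>
  2: (2,1).acc=0  regs=<0,0>
  3: (1,1).acc=52  regs=<6,8>
  3: (2,0).acc=29  regs=<1,2>
  3: (2,1).acc=6  regs=<3,2>
  4: (1,1).acc=52  regs=<0,0>
  4: (2,0).acc=29  regs=<0,0>
  4: (2,1).acc=14  regs=<1,8>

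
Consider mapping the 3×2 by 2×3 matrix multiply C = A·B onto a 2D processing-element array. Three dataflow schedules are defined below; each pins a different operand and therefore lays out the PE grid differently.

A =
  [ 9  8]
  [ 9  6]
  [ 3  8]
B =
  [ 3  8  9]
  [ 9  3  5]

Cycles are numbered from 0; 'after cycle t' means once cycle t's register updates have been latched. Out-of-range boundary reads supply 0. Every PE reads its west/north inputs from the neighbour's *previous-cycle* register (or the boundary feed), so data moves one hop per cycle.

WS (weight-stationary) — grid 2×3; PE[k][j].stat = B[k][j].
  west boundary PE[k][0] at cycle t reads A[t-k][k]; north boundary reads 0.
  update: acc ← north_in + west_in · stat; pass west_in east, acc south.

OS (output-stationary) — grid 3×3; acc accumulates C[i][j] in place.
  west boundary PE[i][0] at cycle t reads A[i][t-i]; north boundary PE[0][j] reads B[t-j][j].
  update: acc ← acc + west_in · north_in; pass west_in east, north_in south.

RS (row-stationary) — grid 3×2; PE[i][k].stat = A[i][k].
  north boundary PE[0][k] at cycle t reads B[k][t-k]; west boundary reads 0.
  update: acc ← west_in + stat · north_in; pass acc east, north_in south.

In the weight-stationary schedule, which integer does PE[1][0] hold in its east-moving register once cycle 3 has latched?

WS 2×3: PE[1][0] cycle-by-cycle (with neighbour feeds):
  step 0 · PE0,0: acc=27; fwd→9 fwd↓27
  step 0 · PE1,0: acc=0; fwd→0 fwd↓0
  step 1 · PE0,0: acc=27; fwd→9 fwd↓27
  step 1 · PE1,0: acc=99; fwd→8 fwd↓99
  step 2 · PE0,0: acc=9; fwd→3 fwd↓9
  step 2 · PE1,0: acc=81; fwd→6 fwd↓81
  step 3 · PE0,0: acc=0; fwd→0 fwd↓0
  step 3 · PE1,0: acc=81; fwd→8 fwd↓81

register = 8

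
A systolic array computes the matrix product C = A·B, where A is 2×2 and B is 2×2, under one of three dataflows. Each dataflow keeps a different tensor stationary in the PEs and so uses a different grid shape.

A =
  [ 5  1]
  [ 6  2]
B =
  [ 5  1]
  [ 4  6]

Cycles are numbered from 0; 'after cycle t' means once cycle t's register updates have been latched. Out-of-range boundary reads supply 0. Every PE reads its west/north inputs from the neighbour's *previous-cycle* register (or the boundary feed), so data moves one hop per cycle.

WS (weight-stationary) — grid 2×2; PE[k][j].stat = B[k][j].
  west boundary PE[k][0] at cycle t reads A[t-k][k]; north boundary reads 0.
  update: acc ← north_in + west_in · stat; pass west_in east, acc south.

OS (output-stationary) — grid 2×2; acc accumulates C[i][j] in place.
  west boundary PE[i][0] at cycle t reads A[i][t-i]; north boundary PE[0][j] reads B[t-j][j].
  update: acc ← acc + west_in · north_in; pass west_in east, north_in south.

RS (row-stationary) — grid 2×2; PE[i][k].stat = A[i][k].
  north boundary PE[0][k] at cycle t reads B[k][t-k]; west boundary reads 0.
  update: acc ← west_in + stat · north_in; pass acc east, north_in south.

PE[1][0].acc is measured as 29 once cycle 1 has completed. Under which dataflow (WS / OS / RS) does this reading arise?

— WS: 2×2; PE[1][0] trace:
  t=0 PE[1][0]: acc=0 h=0 v=0
  t=1 PE[1][0]: acc=29 h=1 v=29
— OS: 2×2; PE[1][0] trace:
  t=0 PE[1][0]: acc=0 h=0 v=0
  t=1 PE[1][0]: acc=30 h=6 v=5
— RS: 2×2; PE[1][0] trace:
  t=0 PE[1][0]: acc=0 h=0 v=0
  t=1 PE[1][0]: acc=30 h=30 v=5

dataflow = WS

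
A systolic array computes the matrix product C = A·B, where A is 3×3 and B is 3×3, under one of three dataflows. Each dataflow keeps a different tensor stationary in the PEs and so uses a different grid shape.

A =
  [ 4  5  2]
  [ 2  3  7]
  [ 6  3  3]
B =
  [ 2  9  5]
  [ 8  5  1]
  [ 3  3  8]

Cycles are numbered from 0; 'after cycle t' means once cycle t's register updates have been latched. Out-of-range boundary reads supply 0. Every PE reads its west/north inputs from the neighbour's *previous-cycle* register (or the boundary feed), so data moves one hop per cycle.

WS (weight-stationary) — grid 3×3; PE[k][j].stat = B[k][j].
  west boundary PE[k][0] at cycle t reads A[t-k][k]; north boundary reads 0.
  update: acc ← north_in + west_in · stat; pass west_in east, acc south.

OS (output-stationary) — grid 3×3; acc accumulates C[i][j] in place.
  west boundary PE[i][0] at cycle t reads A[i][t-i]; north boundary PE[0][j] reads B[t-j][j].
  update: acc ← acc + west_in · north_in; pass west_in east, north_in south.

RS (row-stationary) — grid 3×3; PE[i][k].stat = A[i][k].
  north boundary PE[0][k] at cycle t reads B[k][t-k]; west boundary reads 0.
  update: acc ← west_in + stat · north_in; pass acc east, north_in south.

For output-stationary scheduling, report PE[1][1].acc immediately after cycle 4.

PE[1][1].acc = 54

OS (3×3). Following PE[1][1] plus its west/north inputs:
  [0] (0,1) acc=0 (h:0 v:0)
  [0] (1,0) acc=0 (h:0 v:0)
  [0] (1,1) acc=0 (h:0 v:0)
  [1] (0,1) acc=36 (h:4 v:9)
  [1] (1,0) acc=4 (h:2 v:2)
  [1] (1,1) acc=0 (h:0 v:0)
  [2] (0,1) acc=61 (h:5 v:5)
  [2] (1,0) acc=28 (h:3 v:8)
  [2] (1,1) acc=18 (h:2 v:9)
  [3] (0,1) acc=67 (h:2 v:3)
  [3] (1,0) acc=49 (h:7 v:3)
  [3] (1,1) acc=33 (h:3 v:5)
  [4] (0,1) acc=67 (h:0 v:0)
  [4] (1,0) acc=49 (h:0 v:0)
  [4] (1,1) acc=54 (h:7 v:3)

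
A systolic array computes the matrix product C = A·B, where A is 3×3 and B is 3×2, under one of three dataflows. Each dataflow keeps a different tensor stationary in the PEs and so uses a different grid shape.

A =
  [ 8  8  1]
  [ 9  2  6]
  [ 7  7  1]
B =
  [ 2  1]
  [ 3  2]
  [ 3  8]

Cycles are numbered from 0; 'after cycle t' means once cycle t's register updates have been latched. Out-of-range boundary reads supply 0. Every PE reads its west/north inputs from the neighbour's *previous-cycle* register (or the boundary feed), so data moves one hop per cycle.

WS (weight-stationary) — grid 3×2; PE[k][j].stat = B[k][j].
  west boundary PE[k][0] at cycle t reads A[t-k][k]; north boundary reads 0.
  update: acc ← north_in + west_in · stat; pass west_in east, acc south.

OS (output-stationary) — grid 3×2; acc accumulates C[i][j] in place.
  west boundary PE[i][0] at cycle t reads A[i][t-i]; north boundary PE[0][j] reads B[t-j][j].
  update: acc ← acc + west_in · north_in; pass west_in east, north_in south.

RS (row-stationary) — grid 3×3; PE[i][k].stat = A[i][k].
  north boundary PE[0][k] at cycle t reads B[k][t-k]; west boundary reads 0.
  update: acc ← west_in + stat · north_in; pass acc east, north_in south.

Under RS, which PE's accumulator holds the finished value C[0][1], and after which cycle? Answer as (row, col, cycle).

RS: C[0][1] accumulates in PE[0][2]:
  cycle 0: PE[0][2] → acc 0, east 0, south 0
  cycle 1: PE[0][2] → acc 0, east 0, south 0
  cycle 2: PE[0][2] → acc 43, east 43, south 3
  cycle 3: PE[0][2] → acc 32, east 32, south 8

(row, col, cycle) = (0, 2, 3)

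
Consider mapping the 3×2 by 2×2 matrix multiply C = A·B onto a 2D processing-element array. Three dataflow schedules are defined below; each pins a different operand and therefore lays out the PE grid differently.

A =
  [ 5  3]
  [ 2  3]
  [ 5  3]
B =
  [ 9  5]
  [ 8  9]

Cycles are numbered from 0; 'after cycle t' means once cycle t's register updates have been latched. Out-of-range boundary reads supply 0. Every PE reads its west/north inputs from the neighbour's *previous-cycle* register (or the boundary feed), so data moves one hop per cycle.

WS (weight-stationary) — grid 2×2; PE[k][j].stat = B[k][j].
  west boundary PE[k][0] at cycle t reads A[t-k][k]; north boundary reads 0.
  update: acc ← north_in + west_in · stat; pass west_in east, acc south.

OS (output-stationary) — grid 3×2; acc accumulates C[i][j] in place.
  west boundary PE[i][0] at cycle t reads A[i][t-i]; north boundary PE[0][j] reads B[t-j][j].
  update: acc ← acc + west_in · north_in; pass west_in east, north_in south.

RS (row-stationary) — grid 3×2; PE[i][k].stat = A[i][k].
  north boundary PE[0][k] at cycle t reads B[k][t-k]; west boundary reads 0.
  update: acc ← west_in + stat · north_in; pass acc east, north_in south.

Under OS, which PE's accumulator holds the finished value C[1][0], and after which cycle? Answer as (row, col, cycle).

Under OS, C[1][0] lands at PE[1][0]:
  t=0 PE[1][0]: acc=0 h=0 v=0
  t=1 PE[1][0]: acc=18 h=2 v=9
  t=2 PE[1][0]: acc=42 h=3 v=8

(row, col, cycle) = (1, 0, 2)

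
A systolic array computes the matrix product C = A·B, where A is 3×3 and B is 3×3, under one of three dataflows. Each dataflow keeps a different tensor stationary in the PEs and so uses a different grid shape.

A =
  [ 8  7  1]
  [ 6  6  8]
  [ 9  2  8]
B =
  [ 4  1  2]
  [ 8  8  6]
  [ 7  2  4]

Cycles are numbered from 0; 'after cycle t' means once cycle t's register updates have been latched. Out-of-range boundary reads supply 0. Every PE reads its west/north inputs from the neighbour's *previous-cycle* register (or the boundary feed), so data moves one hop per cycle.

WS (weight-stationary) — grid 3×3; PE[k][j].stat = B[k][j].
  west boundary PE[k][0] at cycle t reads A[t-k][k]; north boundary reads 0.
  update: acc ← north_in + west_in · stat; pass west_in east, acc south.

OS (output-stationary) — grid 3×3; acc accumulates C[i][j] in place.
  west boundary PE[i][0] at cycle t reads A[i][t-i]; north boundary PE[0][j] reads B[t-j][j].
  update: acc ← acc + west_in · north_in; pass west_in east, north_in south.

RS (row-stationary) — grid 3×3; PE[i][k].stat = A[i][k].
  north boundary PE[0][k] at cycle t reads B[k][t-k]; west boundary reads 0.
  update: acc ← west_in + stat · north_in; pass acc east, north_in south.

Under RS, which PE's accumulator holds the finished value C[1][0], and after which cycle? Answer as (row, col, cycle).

Under RS, C[1][0] lands at PE[1][2]:
  t=0 PE[1][2]: acc=0 h=0 v=0
  t=1 PE[1][2]: acc=0 h=0 v=0
  t=2 PE[1][2]: acc=0 h=0 v=0
  t=3 PE[1][2]: acc=128 h=128 v=7

(row, col, cycle) = (1, 2, 3)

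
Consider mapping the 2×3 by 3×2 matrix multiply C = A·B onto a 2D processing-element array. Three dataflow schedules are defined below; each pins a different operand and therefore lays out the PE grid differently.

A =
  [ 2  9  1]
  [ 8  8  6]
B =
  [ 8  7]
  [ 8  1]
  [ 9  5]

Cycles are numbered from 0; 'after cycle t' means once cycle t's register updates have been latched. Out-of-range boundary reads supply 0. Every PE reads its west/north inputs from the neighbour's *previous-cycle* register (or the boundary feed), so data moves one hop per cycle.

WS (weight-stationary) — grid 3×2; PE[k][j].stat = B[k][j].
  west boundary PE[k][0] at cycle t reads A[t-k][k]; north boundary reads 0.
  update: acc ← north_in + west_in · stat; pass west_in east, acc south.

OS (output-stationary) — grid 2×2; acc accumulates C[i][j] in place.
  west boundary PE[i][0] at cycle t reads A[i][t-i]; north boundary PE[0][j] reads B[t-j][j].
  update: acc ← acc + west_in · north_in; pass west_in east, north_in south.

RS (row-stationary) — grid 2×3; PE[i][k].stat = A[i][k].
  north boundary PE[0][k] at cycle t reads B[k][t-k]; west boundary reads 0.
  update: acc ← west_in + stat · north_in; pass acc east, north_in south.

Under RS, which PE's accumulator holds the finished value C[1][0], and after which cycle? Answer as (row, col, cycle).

(row, col, cycle) = (1, 2, 3)

RS — PE[1][2] is where C[1][0] collects:
  t=0 PE[1][2]: acc=0 h=0 v=0
  t=1 PE[1][2]: acc=0 h=0 v=0
  t=2 PE[1][2]: acc=0 h=0 v=0
  t=3 PE[1][2]: acc=182 h=182 v=9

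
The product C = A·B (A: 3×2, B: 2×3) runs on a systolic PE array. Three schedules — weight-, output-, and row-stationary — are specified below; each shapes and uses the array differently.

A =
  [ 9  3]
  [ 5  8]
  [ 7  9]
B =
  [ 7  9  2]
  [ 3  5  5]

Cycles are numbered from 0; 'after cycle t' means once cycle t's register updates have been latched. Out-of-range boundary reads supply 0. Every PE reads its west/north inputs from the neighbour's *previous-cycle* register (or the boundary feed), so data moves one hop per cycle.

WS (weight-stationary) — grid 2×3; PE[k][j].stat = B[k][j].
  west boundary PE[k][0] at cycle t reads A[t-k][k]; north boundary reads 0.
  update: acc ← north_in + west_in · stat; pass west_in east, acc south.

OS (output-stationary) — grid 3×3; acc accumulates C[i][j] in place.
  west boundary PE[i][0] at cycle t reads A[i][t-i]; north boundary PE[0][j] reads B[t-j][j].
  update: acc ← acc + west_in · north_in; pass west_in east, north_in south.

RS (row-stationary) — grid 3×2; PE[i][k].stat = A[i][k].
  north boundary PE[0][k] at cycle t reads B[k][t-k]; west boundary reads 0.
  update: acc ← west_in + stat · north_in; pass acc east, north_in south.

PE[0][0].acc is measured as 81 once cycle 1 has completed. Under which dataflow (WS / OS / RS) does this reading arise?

WS (2×3 grid), PE[0][0]:
  t=0 PE[0][0]: acc=63 h=9 v=63
  t=1 PE[0][0]: acc=35 h=5 v=35
OS (3×3 grid), PE[0][0]:
  t=0 PE[0][0]: acc=63 h=9 v=7
  t=1 PE[0][0]: acc=72 h=3 v=3
RS (3×2 grid), PE[0][0]:
  t=0 PE[0][0]: acc=63 h=63 v=7
  t=1 PE[0][0]: acc=81 h=81 v=9

dataflow = RS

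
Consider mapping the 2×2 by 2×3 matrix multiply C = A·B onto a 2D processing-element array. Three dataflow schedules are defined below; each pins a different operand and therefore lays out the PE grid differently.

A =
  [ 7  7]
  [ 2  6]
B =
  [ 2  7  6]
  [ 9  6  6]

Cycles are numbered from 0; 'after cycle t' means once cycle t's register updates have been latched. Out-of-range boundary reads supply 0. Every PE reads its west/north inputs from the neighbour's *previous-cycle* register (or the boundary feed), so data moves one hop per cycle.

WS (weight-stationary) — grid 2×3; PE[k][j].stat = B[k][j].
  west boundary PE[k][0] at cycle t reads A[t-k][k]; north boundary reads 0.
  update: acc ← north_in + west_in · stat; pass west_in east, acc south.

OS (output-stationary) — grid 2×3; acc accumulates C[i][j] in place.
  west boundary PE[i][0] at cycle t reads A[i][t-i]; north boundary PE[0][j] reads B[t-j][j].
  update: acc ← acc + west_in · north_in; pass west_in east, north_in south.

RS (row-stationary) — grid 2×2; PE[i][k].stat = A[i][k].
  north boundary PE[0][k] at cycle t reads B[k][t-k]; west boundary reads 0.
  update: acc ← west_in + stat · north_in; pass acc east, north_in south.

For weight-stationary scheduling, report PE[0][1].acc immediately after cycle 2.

WS (2×3). Following PE[0][1] plus its west/north inputs:
  cycle 0: PE[0][0] → acc 14, east 7, south 14
  cycle 0: PE[0][1] → acc 0, east 0, south 0
  cycle 1: PE[0][0] → acc 4, east 2, south 4
  cycle 1: PE[0][1] → acc 49, east 7, south 49
  cycle 2: PE[0][0] → acc 0, east 0, south 0
  cycle 2: PE[0][1] → acc 14, east 2, south 14

PE[0][1].acc = 14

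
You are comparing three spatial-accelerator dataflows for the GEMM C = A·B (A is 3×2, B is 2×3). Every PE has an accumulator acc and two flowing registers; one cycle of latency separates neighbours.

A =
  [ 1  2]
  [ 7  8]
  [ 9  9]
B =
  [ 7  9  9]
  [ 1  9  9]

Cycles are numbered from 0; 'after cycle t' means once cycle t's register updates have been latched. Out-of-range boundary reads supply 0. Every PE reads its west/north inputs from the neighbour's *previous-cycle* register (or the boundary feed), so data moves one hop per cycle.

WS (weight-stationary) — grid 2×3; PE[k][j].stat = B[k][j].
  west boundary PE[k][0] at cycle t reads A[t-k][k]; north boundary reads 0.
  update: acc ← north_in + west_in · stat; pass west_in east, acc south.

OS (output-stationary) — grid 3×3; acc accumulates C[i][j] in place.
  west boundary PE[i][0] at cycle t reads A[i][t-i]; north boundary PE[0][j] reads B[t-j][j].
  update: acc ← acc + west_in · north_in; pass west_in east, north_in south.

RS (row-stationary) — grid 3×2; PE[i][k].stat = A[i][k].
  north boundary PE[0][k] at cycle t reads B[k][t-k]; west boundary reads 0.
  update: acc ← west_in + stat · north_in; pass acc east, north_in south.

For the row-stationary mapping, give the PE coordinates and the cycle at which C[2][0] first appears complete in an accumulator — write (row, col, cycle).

(row, col, cycle) = (2, 1, 3)

Under RS, C[2][0] lands at PE[2][1]:
  after 0 — PE[2][1] acc=0, pass-E 0, pass-S 0
  after 1 — PE[2][1] acc=0, pass-E 0, pass-S 0
  after 2 — PE[2][1] acc=0, pass-E 0, pass-S 0
  after 3 — PE[2][1] acc=72, pass-E 72, pass-S 1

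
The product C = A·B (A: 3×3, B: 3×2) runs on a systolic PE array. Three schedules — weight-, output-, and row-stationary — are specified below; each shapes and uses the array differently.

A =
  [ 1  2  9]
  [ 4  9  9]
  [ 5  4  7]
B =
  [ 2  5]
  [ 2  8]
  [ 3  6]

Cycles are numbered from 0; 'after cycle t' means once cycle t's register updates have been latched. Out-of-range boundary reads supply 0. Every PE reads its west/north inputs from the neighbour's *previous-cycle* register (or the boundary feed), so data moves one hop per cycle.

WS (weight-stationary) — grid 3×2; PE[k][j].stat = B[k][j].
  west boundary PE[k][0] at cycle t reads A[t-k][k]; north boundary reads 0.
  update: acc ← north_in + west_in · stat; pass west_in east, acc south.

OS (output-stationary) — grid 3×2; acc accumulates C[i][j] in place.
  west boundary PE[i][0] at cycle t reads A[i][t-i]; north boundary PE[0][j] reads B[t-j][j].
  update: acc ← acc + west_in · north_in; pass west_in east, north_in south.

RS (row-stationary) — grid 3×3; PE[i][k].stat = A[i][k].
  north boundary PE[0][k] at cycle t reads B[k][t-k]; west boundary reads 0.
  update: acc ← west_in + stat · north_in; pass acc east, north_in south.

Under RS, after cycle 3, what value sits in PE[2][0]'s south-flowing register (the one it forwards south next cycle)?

register = 5

RS (3×3). Following PE[2][0] plus its west/north inputs:
  step 0 · PE1,0: acc=0; fwd→0 fwd↓0
  step 0 · PE2,0: acc=0; fwd→0 fwd↓0
  step 1 · PE1,0: acc=8; fwd→8 fwd↓2
  step 1 · PE2,0: acc=0; fwd→0 fwd↓0
  step 2 · PE1,0: acc=20; fwd→20 fwd↓5
  step 2 · PE2,0: acc=10; fwd→10 fwd↓2
  step 3 · PE1,0: acc=0; fwd→0 fwd↓0
  step 3 · PE2,0: acc=25; fwd→25 fwd↓5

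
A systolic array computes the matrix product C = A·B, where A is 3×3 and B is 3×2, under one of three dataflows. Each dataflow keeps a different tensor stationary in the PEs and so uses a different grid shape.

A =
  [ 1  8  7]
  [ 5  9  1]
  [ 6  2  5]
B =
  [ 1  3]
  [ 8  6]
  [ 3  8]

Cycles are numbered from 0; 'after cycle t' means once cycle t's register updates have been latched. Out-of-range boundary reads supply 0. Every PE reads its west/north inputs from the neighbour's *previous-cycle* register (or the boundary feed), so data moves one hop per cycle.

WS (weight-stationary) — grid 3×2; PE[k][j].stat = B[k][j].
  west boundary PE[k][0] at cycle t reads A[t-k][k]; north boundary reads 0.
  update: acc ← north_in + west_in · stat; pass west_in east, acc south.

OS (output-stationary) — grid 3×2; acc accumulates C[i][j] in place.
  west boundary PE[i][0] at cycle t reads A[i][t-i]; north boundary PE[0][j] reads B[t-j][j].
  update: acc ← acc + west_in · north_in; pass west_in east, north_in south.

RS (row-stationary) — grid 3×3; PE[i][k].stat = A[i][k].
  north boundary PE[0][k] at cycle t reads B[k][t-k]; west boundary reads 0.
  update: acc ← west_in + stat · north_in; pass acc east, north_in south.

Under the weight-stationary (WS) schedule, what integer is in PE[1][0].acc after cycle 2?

PE[1][0].acc = 77

WS 3×2: PE[1][0] cycle-by-cycle (with neighbour feeds):
  0: (0,0).acc=1  regs=<1,1>
  0: (1,0).acc=0  regs=<0,0>
  1: (0,0).acc=5  regs=<5,5>
  1: (1,0).acc=65  regs=<8,65>
  2: (0,0).acc=6  regs=<6,6>
  2: (1,0).acc=77  regs=<9,77>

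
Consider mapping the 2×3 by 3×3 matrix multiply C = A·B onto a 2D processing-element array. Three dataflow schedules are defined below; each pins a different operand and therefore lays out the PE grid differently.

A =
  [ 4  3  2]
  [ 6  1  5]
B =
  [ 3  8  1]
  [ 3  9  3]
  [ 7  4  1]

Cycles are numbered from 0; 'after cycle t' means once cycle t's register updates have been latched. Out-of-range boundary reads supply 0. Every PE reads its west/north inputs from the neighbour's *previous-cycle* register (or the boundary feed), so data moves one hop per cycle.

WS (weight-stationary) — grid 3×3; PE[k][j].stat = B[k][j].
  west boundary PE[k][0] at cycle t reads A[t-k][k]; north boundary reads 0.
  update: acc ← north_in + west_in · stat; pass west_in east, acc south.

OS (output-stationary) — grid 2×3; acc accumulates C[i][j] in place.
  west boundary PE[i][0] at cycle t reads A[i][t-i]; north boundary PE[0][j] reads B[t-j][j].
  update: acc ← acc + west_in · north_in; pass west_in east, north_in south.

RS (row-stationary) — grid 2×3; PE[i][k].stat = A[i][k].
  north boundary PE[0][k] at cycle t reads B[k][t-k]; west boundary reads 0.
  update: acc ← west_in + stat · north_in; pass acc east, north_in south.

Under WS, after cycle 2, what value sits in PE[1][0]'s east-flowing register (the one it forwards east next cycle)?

register = 1

WS on a 3×3 grid — tracing PE[1][0] and its feeders:
  t=0 PE[0][0]: acc=12 h=4 v=12
  t=0 PE[1][0]: acc=0 h=0 v=0
  t=1 PE[0][0]: acc=18 h=6 v=18
  t=1 PE[1][0]: acc=21 h=3 v=21
  t=2 PE[0][0]: acc=0 h=0 v=0
  t=2 PE[1][0]: acc=21 h=1 v=21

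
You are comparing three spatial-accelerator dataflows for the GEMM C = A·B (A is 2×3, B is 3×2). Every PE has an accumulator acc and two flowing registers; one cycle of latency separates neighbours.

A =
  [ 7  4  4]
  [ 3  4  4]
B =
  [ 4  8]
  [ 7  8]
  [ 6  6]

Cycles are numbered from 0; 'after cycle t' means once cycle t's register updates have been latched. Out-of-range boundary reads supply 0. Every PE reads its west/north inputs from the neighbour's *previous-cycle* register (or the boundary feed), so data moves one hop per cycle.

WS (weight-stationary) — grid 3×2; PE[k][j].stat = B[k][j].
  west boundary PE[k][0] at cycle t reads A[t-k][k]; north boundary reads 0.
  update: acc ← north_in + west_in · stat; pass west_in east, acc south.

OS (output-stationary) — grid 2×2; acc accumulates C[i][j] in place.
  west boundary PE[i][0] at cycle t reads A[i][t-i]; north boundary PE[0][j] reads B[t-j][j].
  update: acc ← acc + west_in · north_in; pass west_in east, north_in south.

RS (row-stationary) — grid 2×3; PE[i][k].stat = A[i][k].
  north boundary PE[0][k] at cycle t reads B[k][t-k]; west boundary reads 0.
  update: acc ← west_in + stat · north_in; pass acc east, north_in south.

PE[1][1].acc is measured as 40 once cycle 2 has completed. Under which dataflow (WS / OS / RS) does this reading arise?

— WS: 3×2; PE[1][1] trace:
  @0  [1,1]  acc 0  |  →0  ↓0
  @1  [1,1]  acc 0  |  →0  ↓0
  @2  [1,1]  acc 88  |  →4  ↓88
— OS: 2×2; PE[1][1] trace:
  @0  [1,1]  acc 0  |  →0  ↓0
  @1  [1,1]  acc 0  |  →0  ↓0
  @2  [1,1]  acc 24  |  →3  ↓8
— RS: 2×3; PE[1][1] trace:
  @0  [1,1]  acc 0  |  →0  ↓0
  @1  [1,1]  acc 0  |  →0  ↓0
  @2  [1,1]  acc 40  |  →40  ↓7

dataflow = RS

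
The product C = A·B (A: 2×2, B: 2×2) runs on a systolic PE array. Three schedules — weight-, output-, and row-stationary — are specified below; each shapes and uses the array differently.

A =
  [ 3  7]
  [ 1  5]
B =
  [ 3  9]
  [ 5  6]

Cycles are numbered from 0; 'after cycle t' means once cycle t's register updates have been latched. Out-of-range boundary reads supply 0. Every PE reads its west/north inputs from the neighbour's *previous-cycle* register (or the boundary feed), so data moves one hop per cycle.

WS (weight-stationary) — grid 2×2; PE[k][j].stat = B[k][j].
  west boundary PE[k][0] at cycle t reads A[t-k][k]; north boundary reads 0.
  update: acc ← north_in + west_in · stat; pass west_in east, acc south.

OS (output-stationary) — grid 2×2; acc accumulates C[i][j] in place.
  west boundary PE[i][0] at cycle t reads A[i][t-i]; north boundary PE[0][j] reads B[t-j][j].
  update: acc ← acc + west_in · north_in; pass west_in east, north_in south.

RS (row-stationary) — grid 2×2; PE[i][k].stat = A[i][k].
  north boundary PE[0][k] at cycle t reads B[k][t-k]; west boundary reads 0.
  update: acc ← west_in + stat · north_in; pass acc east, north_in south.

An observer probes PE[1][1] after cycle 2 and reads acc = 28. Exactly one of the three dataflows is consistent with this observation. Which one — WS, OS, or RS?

Under WS (2×2), PE[1][1]:
  cycle 0: PE[1][1] → acc 0, east 0, south 0
  cycle 1: PE[1][1] → acc 0, east 0, south 0
  cycle 2: PE[1][1] → acc 69, east 7, south 69
Under OS (2×2), PE[1][1]:
  cycle 0: PE[1][1] → acc 0, east 0, south 0
  cycle 1: PE[1][1] → acc 0, east 0, south 0
  cycle 2: PE[1][1] → acc 9, east 1, south 9
Under RS (2×2), PE[1][1]:
  cycle 0: PE[1][1] → acc 0, east 0, south 0
  cycle 1: PE[1][1] → acc 0, east 0, south 0
  cycle 2: PE[1][1] → acc 28, east 28, south 5

dataflow = RS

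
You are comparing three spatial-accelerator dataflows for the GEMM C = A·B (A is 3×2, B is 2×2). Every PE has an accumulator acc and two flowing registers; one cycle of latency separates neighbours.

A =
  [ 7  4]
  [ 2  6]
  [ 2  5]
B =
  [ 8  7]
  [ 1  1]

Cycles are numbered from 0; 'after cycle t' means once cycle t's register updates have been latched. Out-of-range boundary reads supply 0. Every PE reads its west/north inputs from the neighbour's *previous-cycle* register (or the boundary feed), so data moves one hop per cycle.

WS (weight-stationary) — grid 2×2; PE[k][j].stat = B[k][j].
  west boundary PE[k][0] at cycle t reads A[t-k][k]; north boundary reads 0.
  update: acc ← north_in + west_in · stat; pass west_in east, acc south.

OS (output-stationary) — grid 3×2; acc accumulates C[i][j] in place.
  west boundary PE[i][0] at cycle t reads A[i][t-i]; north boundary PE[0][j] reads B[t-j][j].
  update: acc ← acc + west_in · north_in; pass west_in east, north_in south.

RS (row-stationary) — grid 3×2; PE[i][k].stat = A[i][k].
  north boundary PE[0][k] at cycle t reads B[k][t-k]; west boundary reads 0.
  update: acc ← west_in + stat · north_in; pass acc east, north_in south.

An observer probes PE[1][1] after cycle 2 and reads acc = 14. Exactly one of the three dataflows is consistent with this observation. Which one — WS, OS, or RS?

— WS: 2×2; PE[1][1] trace:
  [0] (1,1) acc=0 (h:0 v:0)
  [1] (1,1) acc=0 (h:0 v:0)
  [2] (1,1) acc=53 (h:4 v:53)
— OS: 3×2; PE[1][1] trace:
  [0] (1,1) acc=0 (h:0 v:0)
  [1] (1,1) acc=0 (h:0 v:0)
  [2] (1,1) acc=14 (h:2 v:7)
— RS: 3×2; PE[1][1] trace:
  [0] (1,1) acc=0 (h:0 v:0)
  [1] (1,1) acc=0 (h:0 v:0)
  [2] (1,1) acc=22 (h:22 v:1)

dataflow = OS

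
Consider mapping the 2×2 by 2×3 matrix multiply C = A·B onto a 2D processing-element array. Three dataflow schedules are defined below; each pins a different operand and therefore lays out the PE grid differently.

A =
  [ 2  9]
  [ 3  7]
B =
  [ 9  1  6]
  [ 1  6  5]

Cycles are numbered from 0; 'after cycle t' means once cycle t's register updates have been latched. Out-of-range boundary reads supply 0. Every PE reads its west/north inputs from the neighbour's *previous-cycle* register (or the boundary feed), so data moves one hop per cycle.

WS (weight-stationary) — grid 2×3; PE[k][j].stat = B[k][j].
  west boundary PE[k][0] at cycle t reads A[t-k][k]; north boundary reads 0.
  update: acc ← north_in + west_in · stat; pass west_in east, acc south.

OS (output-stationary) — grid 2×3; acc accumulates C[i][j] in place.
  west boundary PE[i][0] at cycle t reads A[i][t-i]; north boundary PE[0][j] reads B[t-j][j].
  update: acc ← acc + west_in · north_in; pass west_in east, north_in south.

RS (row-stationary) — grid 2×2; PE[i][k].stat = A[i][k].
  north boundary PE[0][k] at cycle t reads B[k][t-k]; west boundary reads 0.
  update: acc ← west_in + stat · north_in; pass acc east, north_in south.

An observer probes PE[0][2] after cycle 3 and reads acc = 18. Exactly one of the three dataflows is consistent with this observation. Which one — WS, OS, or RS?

Under WS (2×3), PE[0][2]:
  cycle 0: PE[0][2] → acc 0, east 0, south 0
  cycle 1: PE[0][2] → acc 0, east 0, south 0
  cycle 2: PE[0][2] → acc 12, east 2, south 12
  cycle 3: PE[0][2] → acc 18, east 3, south 18
Under OS (2×3), PE[0][2]:
  cycle 0: PE[0][2] → acc 0, east 0, south 0
  cycle 1: PE[0][2] → acc 0, east 0, south 0
  cycle 2: PE[0][2] → acc 12, east 2, south 6
  cycle 3: PE[0][2] → acc 57, east 9, south 5
— RS: 2×2 array has no PE[0][2].

dataflow = WS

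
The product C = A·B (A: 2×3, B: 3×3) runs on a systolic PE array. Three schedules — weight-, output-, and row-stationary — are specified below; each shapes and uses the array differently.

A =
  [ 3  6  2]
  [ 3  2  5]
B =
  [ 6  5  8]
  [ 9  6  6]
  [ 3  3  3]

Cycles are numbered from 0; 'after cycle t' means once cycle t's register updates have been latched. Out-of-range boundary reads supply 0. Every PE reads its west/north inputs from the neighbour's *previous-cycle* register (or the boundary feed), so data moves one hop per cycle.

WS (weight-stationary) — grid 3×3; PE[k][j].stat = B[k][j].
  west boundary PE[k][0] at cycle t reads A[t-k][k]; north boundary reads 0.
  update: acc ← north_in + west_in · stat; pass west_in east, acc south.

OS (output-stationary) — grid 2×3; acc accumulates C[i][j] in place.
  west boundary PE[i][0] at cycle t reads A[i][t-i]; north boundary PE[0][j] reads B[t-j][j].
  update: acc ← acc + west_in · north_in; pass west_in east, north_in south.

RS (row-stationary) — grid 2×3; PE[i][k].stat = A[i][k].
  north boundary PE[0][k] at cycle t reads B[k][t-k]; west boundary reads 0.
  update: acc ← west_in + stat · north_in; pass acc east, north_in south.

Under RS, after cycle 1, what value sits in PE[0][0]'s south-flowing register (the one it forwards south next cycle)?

RS 2×3: PE[0][0] cycle-by-cycle (with neighbour feeds):
  step 0 · PE0,0: acc=18; fwd→18 fwd↓6
  step 1 · PE0,0: acc=15; fwd→15 fwd↓5

register = 5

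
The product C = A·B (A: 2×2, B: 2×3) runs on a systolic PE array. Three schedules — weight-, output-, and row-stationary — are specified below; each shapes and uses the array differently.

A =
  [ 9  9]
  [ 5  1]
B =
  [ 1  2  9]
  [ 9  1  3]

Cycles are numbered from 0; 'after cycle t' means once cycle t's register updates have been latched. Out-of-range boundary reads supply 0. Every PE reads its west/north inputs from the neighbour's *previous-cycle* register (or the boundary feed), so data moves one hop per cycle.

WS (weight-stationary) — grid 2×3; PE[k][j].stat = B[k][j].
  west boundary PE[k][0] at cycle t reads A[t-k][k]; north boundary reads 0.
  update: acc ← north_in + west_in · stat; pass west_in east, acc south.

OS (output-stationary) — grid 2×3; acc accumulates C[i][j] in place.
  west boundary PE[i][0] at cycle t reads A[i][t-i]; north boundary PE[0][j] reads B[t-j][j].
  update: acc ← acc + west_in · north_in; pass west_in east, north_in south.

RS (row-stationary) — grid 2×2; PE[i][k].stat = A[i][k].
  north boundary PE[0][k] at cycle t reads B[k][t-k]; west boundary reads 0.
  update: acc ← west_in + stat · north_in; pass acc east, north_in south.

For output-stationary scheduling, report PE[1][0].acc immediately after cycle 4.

OS (2×3). Following PE[1][0] plus its west/north inputs:
  after 0 — PE[0][0] acc=9, pass-E 9, pass-S 1
  after 0 — PE[1][0] acc=0, pass-E 0, pass-S 0
  after 1 — PE[0][0] acc=90, pass-E 9, pass-S 9
  after 1 — PE[1][0] acc=5, pass-E 5, pass-S 1
  after 2 — PE[0][0] acc=90, pass-E 0, pass-S 0
  after 2 — PE[1][0] acc=14, pass-E 1, pass-S 9
  after 3 — PE[0][0] acc=90, pass-E 0, pass-S 0
  after 3 — PE[1][0] acc=14, pass-E 0, pass-S 0
  after 4 — PE[0][0] acc=90, pass-E 0, pass-S 0
  after 4 — PE[1][0] acc=14, pass-E 0, pass-S 0

PE[1][0].acc = 14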